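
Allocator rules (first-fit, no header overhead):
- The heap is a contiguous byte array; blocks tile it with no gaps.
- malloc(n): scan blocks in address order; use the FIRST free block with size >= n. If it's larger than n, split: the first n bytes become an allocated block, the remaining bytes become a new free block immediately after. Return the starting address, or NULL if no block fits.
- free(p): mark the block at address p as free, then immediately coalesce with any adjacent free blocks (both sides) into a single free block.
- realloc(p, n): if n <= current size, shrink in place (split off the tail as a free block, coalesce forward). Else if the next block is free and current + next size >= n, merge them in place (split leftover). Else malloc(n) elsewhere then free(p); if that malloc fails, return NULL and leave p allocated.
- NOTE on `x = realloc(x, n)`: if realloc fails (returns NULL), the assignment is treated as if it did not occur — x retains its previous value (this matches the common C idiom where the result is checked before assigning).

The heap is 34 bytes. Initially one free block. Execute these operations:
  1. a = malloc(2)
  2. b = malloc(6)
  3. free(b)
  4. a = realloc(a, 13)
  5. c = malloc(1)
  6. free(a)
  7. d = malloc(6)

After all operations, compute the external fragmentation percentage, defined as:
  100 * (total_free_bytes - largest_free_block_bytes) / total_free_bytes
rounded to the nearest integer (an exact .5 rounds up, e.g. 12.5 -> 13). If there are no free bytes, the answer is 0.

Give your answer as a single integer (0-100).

Answer: 26

Derivation:
Op 1: a = malloc(2) -> a = 0; heap: [0-1 ALLOC][2-33 FREE]
Op 2: b = malloc(6) -> b = 2; heap: [0-1 ALLOC][2-7 ALLOC][8-33 FREE]
Op 3: free(b) -> (freed b); heap: [0-1 ALLOC][2-33 FREE]
Op 4: a = realloc(a, 13) -> a = 0; heap: [0-12 ALLOC][13-33 FREE]
Op 5: c = malloc(1) -> c = 13; heap: [0-12 ALLOC][13-13 ALLOC][14-33 FREE]
Op 6: free(a) -> (freed a); heap: [0-12 FREE][13-13 ALLOC][14-33 FREE]
Op 7: d = malloc(6) -> d = 0; heap: [0-5 ALLOC][6-12 FREE][13-13 ALLOC][14-33 FREE]
Free blocks: [7 20] total_free=27 largest=20 -> 100*(27-20)/27 = 700/27 ≈ 25.926 -> rounds to 26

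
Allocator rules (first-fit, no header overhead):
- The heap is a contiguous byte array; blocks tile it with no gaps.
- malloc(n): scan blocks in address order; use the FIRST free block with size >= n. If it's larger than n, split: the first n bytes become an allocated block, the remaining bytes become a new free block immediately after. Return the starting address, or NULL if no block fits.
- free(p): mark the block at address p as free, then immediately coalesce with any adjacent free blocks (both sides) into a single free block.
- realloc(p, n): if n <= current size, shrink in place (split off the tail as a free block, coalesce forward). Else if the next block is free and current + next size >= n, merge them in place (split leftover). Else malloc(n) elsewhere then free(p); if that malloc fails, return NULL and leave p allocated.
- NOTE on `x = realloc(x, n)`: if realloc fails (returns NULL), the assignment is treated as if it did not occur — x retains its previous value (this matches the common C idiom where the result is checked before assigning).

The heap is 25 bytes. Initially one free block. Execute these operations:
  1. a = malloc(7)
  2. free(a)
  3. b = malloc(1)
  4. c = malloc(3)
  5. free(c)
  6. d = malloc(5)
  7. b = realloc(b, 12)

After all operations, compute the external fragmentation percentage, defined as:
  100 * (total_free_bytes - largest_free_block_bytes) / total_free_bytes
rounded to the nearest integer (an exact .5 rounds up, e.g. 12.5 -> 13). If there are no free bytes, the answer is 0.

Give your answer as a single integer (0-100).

Answer: 13

Derivation:
Op 1: a = malloc(7) -> a = 0; heap: [0-6 ALLOC][7-24 FREE]
Op 2: free(a) -> (freed a); heap: [0-24 FREE]
Op 3: b = malloc(1) -> b = 0; heap: [0-0 ALLOC][1-24 FREE]
Op 4: c = malloc(3) -> c = 1; heap: [0-0 ALLOC][1-3 ALLOC][4-24 FREE]
Op 5: free(c) -> (freed c); heap: [0-0 ALLOC][1-24 FREE]
Op 6: d = malloc(5) -> d = 1; heap: [0-0 ALLOC][1-5 ALLOC][6-24 FREE]
Op 7: b = realloc(b, 12) -> b = 6; heap: [0-0 FREE][1-5 ALLOC][6-17 ALLOC][18-24 FREE]
Free blocks: [1 7] total_free=8 largest=7 -> 100*(8-7)/8 = 100/8 = 12.5 -> rounds to 13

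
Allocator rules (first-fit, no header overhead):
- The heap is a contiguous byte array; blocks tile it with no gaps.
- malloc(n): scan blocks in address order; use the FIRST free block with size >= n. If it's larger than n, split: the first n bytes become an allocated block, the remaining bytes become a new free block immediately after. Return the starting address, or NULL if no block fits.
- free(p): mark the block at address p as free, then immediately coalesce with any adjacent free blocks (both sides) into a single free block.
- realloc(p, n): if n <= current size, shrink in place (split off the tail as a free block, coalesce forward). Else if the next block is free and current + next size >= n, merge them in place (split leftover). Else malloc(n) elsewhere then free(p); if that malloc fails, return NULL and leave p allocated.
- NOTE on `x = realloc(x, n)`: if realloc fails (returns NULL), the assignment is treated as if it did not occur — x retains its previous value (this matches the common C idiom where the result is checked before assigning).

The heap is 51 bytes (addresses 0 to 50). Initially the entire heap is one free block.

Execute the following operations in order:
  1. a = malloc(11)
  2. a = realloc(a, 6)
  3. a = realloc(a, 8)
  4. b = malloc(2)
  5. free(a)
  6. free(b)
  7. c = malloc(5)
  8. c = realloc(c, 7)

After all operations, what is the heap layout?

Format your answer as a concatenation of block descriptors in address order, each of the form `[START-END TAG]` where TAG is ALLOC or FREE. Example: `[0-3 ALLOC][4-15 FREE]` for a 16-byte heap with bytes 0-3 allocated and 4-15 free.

Answer: [0-6 ALLOC][7-50 FREE]

Derivation:
Op 1: a = malloc(11) -> a = 0; heap: [0-10 ALLOC][11-50 FREE]
Op 2: a = realloc(a, 6) -> a = 0; heap: [0-5 ALLOC][6-50 FREE]
Op 3: a = realloc(a, 8) -> a = 0; heap: [0-7 ALLOC][8-50 FREE]
Op 4: b = malloc(2) -> b = 8; heap: [0-7 ALLOC][8-9 ALLOC][10-50 FREE]
Op 5: free(a) -> (freed a); heap: [0-7 FREE][8-9 ALLOC][10-50 FREE]
Op 6: free(b) -> (freed b); heap: [0-50 FREE]
Op 7: c = malloc(5) -> c = 0; heap: [0-4 ALLOC][5-50 FREE]
Op 8: c = realloc(c, 7) -> c = 0; heap: [0-6 ALLOC][7-50 FREE]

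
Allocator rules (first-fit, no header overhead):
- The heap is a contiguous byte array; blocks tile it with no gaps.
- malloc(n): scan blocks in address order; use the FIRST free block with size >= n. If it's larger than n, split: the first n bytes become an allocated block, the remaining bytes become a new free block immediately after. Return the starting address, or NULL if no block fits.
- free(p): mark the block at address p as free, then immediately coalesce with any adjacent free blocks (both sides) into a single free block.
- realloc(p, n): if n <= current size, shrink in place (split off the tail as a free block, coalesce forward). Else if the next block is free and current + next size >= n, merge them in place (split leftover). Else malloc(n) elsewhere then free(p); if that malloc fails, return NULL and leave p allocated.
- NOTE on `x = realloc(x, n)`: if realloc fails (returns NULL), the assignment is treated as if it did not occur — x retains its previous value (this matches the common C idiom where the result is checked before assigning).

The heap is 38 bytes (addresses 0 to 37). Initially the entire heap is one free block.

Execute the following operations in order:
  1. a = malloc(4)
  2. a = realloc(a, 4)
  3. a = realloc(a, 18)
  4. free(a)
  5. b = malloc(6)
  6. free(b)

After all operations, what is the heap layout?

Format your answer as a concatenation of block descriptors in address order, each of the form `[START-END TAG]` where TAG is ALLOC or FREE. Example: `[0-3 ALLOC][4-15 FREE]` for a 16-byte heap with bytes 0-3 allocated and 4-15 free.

Answer: [0-37 FREE]

Derivation:
Op 1: a = malloc(4) -> a = 0; heap: [0-3 ALLOC][4-37 FREE]
Op 2: a = realloc(a, 4) -> a = 0; heap: [0-3 ALLOC][4-37 FREE]
Op 3: a = realloc(a, 18) -> a = 0; heap: [0-17 ALLOC][18-37 FREE]
Op 4: free(a) -> (freed a); heap: [0-37 FREE]
Op 5: b = malloc(6) -> b = 0; heap: [0-5 ALLOC][6-37 FREE]
Op 6: free(b) -> (freed b); heap: [0-37 FREE]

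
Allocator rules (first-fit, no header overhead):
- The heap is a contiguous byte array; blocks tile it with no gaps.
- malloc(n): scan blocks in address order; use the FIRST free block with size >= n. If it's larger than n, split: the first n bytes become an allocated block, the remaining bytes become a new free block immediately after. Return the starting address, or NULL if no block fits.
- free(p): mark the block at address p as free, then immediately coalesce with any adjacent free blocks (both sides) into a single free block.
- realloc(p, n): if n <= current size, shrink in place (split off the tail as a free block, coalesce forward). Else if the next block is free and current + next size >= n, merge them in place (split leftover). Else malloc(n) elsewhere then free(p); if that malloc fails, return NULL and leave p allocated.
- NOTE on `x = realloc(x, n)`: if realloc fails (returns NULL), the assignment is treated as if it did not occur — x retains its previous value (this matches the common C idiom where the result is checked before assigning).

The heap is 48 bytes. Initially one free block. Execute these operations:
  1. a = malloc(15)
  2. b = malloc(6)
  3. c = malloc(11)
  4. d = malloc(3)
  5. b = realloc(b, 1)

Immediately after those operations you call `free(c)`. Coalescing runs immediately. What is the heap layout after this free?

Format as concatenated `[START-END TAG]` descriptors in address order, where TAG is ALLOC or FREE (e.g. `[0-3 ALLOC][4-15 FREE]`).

Answer: [0-14 ALLOC][15-15 ALLOC][16-31 FREE][32-34 ALLOC][35-47 FREE]

Derivation:
Op 1: a = malloc(15) -> a = 0; heap: [0-14 ALLOC][15-47 FREE]
Op 2: b = malloc(6) -> b = 15; heap: [0-14 ALLOC][15-20 ALLOC][21-47 FREE]
Op 3: c = malloc(11) -> c = 21; heap: [0-14 ALLOC][15-20 ALLOC][21-31 ALLOC][32-47 FREE]
Op 4: d = malloc(3) -> d = 32; heap: [0-14 ALLOC][15-20 ALLOC][21-31 ALLOC][32-34 ALLOC][35-47 FREE]
Op 5: b = realloc(b, 1) -> b = 15; heap: [0-14 ALLOC][15-15 ALLOC][16-20 FREE][21-31 ALLOC][32-34 ALLOC][35-47 FREE]
free(c): c = 21 -> block [21-31 ALLOC]; mark free, coalesce with adjacent free neighbors -> [0-14 ALLOC][15-15 ALLOC][16-31 FREE][32-34 ALLOC][35-47 FREE]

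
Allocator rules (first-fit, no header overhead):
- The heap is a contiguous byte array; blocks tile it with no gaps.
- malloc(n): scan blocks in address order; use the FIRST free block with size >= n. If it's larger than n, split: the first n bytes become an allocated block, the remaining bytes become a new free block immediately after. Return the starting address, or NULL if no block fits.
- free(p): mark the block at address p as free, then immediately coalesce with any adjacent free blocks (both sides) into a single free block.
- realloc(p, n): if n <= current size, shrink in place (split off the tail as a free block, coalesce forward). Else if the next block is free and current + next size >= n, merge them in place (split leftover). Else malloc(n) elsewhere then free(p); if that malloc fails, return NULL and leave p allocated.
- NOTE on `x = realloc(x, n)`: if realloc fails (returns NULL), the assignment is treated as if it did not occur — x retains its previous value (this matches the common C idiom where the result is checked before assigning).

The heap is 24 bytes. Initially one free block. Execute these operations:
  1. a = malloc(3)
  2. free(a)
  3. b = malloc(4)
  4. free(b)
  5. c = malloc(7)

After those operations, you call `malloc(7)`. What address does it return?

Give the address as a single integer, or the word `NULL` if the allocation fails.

Op 1: a = malloc(3) -> a = 0; heap: [0-2 ALLOC][3-23 FREE]
Op 2: free(a) -> (freed a); heap: [0-23 FREE]
Op 3: b = malloc(4) -> b = 0; heap: [0-3 ALLOC][4-23 FREE]
Op 4: free(b) -> (freed b); heap: [0-23 FREE]
Op 5: c = malloc(7) -> c = 0; heap: [0-6 ALLOC][7-23 FREE]
malloc(7): first-fit scan over [0-6 ALLOC][7-23 FREE] -> 7

Answer: 7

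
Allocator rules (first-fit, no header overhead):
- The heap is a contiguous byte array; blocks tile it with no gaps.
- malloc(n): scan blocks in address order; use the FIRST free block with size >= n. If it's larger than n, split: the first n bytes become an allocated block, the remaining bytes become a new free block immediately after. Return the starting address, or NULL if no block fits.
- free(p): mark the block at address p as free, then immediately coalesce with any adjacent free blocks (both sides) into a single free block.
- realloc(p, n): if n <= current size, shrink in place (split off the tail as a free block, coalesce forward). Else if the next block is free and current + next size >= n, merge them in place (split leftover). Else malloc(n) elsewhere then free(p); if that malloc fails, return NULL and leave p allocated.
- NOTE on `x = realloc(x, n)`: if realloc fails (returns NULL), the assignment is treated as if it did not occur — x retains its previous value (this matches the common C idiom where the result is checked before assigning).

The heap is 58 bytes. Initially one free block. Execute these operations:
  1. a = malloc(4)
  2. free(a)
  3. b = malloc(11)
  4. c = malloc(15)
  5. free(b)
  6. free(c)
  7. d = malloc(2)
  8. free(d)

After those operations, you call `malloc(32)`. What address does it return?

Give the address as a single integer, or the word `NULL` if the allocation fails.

Answer: 0

Derivation:
Op 1: a = malloc(4) -> a = 0; heap: [0-3 ALLOC][4-57 FREE]
Op 2: free(a) -> (freed a); heap: [0-57 FREE]
Op 3: b = malloc(11) -> b = 0; heap: [0-10 ALLOC][11-57 FREE]
Op 4: c = malloc(15) -> c = 11; heap: [0-10 ALLOC][11-25 ALLOC][26-57 FREE]
Op 5: free(b) -> (freed b); heap: [0-10 FREE][11-25 ALLOC][26-57 FREE]
Op 6: free(c) -> (freed c); heap: [0-57 FREE]
Op 7: d = malloc(2) -> d = 0; heap: [0-1 ALLOC][2-57 FREE]
Op 8: free(d) -> (freed d); heap: [0-57 FREE]
malloc(32): first-fit scan over [0-57 FREE] -> 0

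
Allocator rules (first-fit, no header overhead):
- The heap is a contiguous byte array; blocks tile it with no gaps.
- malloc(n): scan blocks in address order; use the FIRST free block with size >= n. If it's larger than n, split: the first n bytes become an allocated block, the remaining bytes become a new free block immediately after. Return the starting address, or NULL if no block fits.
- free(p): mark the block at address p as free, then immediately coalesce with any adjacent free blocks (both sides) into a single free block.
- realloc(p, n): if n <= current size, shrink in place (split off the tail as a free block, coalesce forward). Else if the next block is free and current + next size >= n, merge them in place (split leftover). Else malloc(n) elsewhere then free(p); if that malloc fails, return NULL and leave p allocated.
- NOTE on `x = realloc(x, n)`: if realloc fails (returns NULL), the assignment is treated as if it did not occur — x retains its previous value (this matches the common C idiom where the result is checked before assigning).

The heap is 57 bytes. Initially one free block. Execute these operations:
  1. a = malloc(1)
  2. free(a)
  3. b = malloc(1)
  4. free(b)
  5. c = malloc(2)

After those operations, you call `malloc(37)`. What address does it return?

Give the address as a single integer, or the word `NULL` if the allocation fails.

Answer: 2

Derivation:
Op 1: a = malloc(1) -> a = 0; heap: [0-0 ALLOC][1-56 FREE]
Op 2: free(a) -> (freed a); heap: [0-56 FREE]
Op 3: b = malloc(1) -> b = 0; heap: [0-0 ALLOC][1-56 FREE]
Op 4: free(b) -> (freed b); heap: [0-56 FREE]
Op 5: c = malloc(2) -> c = 0; heap: [0-1 ALLOC][2-56 FREE]
malloc(37): first-fit scan over [0-1 ALLOC][2-56 FREE] -> 2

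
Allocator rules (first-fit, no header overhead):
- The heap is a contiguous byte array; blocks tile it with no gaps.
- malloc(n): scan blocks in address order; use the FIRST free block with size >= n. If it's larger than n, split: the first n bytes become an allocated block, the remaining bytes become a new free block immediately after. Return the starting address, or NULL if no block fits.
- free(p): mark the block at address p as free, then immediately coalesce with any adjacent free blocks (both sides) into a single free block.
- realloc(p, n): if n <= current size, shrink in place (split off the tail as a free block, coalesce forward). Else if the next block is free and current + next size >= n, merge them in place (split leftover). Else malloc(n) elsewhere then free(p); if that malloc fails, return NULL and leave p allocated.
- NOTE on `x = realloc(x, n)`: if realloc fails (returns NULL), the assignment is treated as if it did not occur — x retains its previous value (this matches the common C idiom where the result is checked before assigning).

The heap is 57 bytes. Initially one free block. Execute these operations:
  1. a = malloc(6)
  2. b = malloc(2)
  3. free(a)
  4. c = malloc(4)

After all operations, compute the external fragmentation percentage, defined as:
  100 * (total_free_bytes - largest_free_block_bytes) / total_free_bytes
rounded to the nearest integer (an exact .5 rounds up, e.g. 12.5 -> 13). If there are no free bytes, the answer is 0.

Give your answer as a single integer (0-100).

Op 1: a = malloc(6) -> a = 0; heap: [0-5 ALLOC][6-56 FREE]
Op 2: b = malloc(2) -> b = 6; heap: [0-5 ALLOC][6-7 ALLOC][8-56 FREE]
Op 3: free(a) -> (freed a); heap: [0-5 FREE][6-7 ALLOC][8-56 FREE]
Op 4: c = malloc(4) -> c = 0; heap: [0-3 ALLOC][4-5 FREE][6-7 ALLOC][8-56 FREE]
Free blocks: [2 49] total_free=51 largest=49 -> 100*(51-49)/51 = 200/51 ≈ 3.922 -> rounds to 4

Answer: 4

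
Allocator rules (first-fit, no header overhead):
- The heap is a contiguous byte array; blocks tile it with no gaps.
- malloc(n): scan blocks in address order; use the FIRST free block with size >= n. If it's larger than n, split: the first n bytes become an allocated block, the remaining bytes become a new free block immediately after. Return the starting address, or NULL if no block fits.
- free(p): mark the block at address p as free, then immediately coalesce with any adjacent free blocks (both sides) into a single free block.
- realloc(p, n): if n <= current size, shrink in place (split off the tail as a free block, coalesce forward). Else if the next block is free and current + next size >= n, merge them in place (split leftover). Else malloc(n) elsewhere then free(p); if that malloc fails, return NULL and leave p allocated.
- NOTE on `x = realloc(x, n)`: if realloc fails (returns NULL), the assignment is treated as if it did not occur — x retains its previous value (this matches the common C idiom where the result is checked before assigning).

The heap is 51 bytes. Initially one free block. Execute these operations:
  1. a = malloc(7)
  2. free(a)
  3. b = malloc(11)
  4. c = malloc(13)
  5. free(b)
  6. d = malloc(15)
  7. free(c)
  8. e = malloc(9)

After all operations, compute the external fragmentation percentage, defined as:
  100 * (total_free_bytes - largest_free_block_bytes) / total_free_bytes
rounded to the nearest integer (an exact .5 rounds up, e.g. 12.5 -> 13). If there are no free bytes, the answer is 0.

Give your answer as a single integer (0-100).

Op 1: a = malloc(7) -> a = 0; heap: [0-6 ALLOC][7-50 FREE]
Op 2: free(a) -> (freed a); heap: [0-50 FREE]
Op 3: b = malloc(11) -> b = 0; heap: [0-10 ALLOC][11-50 FREE]
Op 4: c = malloc(13) -> c = 11; heap: [0-10 ALLOC][11-23 ALLOC][24-50 FREE]
Op 5: free(b) -> (freed b); heap: [0-10 FREE][11-23 ALLOC][24-50 FREE]
Op 6: d = malloc(15) -> d = 24; heap: [0-10 FREE][11-23 ALLOC][24-38 ALLOC][39-50 FREE]
Op 7: free(c) -> (freed c); heap: [0-23 FREE][24-38 ALLOC][39-50 FREE]
Op 8: e = malloc(9) -> e = 0; heap: [0-8 ALLOC][9-23 FREE][24-38 ALLOC][39-50 FREE]
Free blocks: [15 12] total_free=27 largest=15 -> 100*(27-15)/27 = 1200/27 ≈ 44.444 -> rounds to 44

Answer: 44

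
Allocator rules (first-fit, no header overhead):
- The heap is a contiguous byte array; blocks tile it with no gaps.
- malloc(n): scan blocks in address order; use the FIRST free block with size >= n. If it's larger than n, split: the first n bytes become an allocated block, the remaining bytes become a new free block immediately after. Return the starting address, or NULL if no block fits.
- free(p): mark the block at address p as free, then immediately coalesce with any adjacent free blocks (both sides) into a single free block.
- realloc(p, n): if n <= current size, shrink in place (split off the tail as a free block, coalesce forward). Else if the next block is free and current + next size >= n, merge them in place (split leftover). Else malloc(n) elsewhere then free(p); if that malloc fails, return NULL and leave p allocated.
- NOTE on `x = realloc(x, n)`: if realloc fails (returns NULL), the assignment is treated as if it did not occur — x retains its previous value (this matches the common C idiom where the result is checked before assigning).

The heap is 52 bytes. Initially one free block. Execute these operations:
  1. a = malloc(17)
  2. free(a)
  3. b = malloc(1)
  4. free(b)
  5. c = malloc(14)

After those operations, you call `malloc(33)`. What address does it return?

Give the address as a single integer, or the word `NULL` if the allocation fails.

Answer: 14

Derivation:
Op 1: a = malloc(17) -> a = 0; heap: [0-16 ALLOC][17-51 FREE]
Op 2: free(a) -> (freed a); heap: [0-51 FREE]
Op 3: b = malloc(1) -> b = 0; heap: [0-0 ALLOC][1-51 FREE]
Op 4: free(b) -> (freed b); heap: [0-51 FREE]
Op 5: c = malloc(14) -> c = 0; heap: [0-13 ALLOC][14-51 FREE]
malloc(33): first-fit scan over [0-13 ALLOC][14-51 FREE] -> 14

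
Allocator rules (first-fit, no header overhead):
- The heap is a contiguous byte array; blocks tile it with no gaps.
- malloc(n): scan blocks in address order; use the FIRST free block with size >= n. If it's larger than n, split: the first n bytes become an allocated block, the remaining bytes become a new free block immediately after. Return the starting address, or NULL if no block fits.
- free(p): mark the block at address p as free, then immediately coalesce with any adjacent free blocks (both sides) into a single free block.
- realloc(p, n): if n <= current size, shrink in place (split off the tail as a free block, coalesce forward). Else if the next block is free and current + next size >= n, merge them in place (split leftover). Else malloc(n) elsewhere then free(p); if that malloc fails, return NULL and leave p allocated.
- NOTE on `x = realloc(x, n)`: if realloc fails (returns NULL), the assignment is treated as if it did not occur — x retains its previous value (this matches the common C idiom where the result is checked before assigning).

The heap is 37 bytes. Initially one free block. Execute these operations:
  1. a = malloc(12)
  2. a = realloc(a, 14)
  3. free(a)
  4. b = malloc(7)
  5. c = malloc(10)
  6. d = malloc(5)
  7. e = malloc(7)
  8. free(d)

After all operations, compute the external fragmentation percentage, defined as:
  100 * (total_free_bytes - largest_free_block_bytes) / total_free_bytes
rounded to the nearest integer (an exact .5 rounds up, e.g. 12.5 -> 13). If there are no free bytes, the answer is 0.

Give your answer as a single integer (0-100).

Op 1: a = malloc(12) -> a = 0; heap: [0-11 ALLOC][12-36 FREE]
Op 2: a = realloc(a, 14) -> a = 0; heap: [0-13 ALLOC][14-36 FREE]
Op 3: free(a) -> (freed a); heap: [0-36 FREE]
Op 4: b = malloc(7) -> b = 0; heap: [0-6 ALLOC][7-36 FREE]
Op 5: c = malloc(10) -> c = 7; heap: [0-6 ALLOC][7-16 ALLOC][17-36 FREE]
Op 6: d = malloc(5) -> d = 17; heap: [0-6 ALLOC][7-16 ALLOC][17-21 ALLOC][22-36 FREE]
Op 7: e = malloc(7) -> e = 22; heap: [0-6 ALLOC][7-16 ALLOC][17-21 ALLOC][22-28 ALLOC][29-36 FREE]
Op 8: free(d) -> (freed d); heap: [0-6 ALLOC][7-16 ALLOC][17-21 FREE][22-28 ALLOC][29-36 FREE]
Free blocks: [5 8] total_free=13 largest=8 -> 100*(13-8)/13 = 500/13 ≈ 38.462 -> rounds to 38

Answer: 38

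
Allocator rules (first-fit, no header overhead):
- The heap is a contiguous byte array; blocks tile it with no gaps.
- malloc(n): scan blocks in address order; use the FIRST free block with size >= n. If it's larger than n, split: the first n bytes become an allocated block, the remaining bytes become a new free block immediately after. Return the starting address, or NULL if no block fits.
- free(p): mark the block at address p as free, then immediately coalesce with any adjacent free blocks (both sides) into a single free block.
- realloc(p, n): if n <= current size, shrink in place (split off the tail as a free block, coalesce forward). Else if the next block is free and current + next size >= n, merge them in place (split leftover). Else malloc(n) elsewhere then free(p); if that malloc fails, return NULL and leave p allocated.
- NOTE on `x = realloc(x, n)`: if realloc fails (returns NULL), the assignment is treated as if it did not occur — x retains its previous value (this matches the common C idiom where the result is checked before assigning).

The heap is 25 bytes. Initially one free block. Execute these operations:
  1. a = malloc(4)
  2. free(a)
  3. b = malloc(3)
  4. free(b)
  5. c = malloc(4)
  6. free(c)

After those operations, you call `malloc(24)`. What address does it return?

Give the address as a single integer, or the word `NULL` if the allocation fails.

Op 1: a = malloc(4) -> a = 0; heap: [0-3 ALLOC][4-24 FREE]
Op 2: free(a) -> (freed a); heap: [0-24 FREE]
Op 3: b = malloc(3) -> b = 0; heap: [0-2 ALLOC][3-24 FREE]
Op 4: free(b) -> (freed b); heap: [0-24 FREE]
Op 5: c = malloc(4) -> c = 0; heap: [0-3 ALLOC][4-24 FREE]
Op 6: free(c) -> (freed c); heap: [0-24 FREE]
malloc(24): first-fit scan over [0-24 FREE] -> 0

Answer: 0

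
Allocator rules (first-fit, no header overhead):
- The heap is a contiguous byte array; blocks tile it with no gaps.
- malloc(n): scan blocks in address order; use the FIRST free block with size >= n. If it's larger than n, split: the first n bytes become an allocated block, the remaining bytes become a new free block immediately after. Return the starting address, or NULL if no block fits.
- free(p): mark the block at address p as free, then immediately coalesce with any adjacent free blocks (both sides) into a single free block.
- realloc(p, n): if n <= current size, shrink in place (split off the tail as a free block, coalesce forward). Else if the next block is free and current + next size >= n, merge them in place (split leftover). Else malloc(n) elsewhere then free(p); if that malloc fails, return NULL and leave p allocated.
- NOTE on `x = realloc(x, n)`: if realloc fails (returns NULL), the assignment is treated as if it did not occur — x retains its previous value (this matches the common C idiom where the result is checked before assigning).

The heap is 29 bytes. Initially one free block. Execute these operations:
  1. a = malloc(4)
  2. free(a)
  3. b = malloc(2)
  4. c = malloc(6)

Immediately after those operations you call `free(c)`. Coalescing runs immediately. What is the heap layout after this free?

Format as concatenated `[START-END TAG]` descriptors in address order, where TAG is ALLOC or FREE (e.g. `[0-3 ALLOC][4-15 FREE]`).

Op 1: a = malloc(4) -> a = 0; heap: [0-3 ALLOC][4-28 FREE]
Op 2: free(a) -> (freed a); heap: [0-28 FREE]
Op 3: b = malloc(2) -> b = 0; heap: [0-1 ALLOC][2-28 FREE]
Op 4: c = malloc(6) -> c = 2; heap: [0-1 ALLOC][2-7 ALLOC][8-28 FREE]
free(c): c = 2 -> block [2-7 ALLOC]; mark free, coalesce with adjacent free neighbors -> [0-1 ALLOC][2-28 FREE]

Answer: [0-1 ALLOC][2-28 FREE]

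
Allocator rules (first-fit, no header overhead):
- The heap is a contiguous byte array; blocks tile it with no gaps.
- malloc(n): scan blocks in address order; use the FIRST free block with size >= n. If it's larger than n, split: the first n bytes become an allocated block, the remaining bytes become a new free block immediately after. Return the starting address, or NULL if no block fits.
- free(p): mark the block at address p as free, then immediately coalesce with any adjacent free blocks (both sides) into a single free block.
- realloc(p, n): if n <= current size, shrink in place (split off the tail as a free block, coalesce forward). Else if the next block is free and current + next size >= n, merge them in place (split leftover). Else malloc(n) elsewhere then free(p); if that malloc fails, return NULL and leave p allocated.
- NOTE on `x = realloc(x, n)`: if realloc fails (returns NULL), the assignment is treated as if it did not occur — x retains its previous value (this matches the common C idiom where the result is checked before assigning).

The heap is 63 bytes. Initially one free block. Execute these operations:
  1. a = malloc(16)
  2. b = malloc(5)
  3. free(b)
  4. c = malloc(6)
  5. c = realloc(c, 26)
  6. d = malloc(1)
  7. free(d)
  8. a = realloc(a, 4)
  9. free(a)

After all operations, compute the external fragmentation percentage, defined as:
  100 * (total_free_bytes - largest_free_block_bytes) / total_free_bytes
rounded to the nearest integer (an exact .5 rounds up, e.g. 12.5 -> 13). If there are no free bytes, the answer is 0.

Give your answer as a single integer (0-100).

Answer: 43

Derivation:
Op 1: a = malloc(16) -> a = 0; heap: [0-15 ALLOC][16-62 FREE]
Op 2: b = malloc(5) -> b = 16; heap: [0-15 ALLOC][16-20 ALLOC][21-62 FREE]
Op 3: free(b) -> (freed b); heap: [0-15 ALLOC][16-62 FREE]
Op 4: c = malloc(6) -> c = 16; heap: [0-15 ALLOC][16-21 ALLOC][22-62 FREE]
Op 5: c = realloc(c, 26) -> c = 16; heap: [0-15 ALLOC][16-41 ALLOC][42-62 FREE]
Op 6: d = malloc(1) -> d = 42; heap: [0-15 ALLOC][16-41 ALLOC][42-42 ALLOC][43-62 FREE]
Op 7: free(d) -> (freed d); heap: [0-15 ALLOC][16-41 ALLOC][42-62 FREE]
Op 8: a = realloc(a, 4) -> a = 0; heap: [0-3 ALLOC][4-15 FREE][16-41 ALLOC][42-62 FREE]
Op 9: free(a) -> (freed a); heap: [0-15 FREE][16-41 ALLOC][42-62 FREE]
Free blocks: [16 21] total_free=37 largest=21 -> 100*(37-21)/37 = 1600/37 ≈ 43.243 -> rounds to 43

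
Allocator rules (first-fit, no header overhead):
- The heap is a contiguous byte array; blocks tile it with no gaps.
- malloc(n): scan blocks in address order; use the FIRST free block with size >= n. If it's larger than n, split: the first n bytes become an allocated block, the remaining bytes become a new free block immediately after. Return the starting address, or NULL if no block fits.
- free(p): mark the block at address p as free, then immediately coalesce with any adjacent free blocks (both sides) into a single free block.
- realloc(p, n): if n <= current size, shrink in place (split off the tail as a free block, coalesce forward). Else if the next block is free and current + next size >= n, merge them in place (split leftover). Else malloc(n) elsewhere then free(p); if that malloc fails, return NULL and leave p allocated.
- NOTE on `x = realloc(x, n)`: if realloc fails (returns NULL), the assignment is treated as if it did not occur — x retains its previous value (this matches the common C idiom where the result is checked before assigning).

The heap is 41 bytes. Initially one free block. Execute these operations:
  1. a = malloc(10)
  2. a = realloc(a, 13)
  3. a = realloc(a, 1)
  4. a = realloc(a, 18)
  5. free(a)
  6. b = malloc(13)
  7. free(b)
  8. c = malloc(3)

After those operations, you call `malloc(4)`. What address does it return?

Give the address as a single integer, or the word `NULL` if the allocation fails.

Answer: 3

Derivation:
Op 1: a = malloc(10) -> a = 0; heap: [0-9 ALLOC][10-40 FREE]
Op 2: a = realloc(a, 13) -> a = 0; heap: [0-12 ALLOC][13-40 FREE]
Op 3: a = realloc(a, 1) -> a = 0; heap: [0-0 ALLOC][1-40 FREE]
Op 4: a = realloc(a, 18) -> a = 0; heap: [0-17 ALLOC][18-40 FREE]
Op 5: free(a) -> (freed a); heap: [0-40 FREE]
Op 6: b = malloc(13) -> b = 0; heap: [0-12 ALLOC][13-40 FREE]
Op 7: free(b) -> (freed b); heap: [0-40 FREE]
Op 8: c = malloc(3) -> c = 0; heap: [0-2 ALLOC][3-40 FREE]
malloc(4): first-fit scan over [0-2 ALLOC][3-40 FREE] -> 3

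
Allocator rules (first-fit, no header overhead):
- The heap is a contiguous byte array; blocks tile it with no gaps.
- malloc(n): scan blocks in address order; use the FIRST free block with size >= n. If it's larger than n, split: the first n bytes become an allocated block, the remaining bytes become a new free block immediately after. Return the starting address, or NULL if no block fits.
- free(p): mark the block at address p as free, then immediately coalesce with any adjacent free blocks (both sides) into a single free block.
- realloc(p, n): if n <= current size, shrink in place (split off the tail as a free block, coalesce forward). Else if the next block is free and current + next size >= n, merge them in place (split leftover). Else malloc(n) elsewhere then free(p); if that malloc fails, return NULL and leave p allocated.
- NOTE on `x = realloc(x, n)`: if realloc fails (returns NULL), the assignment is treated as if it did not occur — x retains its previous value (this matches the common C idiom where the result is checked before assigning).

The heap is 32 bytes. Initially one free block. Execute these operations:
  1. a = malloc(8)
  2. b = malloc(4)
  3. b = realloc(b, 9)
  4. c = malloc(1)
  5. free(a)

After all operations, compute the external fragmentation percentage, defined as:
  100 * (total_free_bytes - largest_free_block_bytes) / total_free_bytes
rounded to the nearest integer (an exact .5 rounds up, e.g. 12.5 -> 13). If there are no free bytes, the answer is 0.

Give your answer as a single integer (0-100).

Answer: 36

Derivation:
Op 1: a = malloc(8) -> a = 0; heap: [0-7 ALLOC][8-31 FREE]
Op 2: b = malloc(4) -> b = 8; heap: [0-7 ALLOC][8-11 ALLOC][12-31 FREE]
Op 3: b = realloc(b, 9) -> b = 8; heap: [0-7 ALLOC][8-16 ALLOC][17-31 FREE]
Op 4: c = malloc(1) -> c = 17; heap: [0-7 ALLOC][8-16 ALLOC][17-17 ALLOC][18-31 FREE]
Op 5: free(a) -> (freed a); heap: [0-7 FREE][8-16 ALLOC][17-17 ALLOC][18-31 FREE]
Free blocks: [8 14] total_free=22 largest=14 -> 100*(22-14)/22 = 800/22 ≈ 36.364 -> rounds to 36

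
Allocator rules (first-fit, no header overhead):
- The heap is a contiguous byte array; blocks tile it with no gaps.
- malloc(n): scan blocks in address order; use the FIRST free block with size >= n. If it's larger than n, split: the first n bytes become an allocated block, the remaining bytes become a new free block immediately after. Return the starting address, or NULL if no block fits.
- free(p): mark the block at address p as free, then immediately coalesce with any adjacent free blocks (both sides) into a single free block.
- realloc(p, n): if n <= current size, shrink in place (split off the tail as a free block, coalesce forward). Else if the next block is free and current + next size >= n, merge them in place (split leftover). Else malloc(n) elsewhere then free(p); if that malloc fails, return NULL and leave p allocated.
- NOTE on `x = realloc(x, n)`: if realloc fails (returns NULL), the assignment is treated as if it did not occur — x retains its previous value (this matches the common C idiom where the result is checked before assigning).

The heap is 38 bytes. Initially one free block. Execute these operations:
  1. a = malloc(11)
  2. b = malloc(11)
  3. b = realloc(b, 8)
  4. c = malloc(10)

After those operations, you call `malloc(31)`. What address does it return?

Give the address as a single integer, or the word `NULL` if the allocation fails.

Op 1: a = malloc(11) -> a = 0; heap: [0-10 ALLOC][11-37 FREE]
Op 2: b = malloc(11) -> b = 11; heap: [0-10 ALLOC][11-21 ALLOC][22-37 FREE]
Op 3: b = realloc(b, 8) -> b = 11; heap: [0-10 ALLOC][11-18 ALLOC][19-37 FREE]
Op 4: c = malloc(10) -> c = 19; heap: [0-10 ALLOC][11-18 ALLOC][19-28 ALLOC][29-37 FREE]
malloc(31): first-fit scan over [0-10 ALLOC][11-18 ALLOC][19-28 ALLOC][29-37 FREE] -> NULL

Answer: NULL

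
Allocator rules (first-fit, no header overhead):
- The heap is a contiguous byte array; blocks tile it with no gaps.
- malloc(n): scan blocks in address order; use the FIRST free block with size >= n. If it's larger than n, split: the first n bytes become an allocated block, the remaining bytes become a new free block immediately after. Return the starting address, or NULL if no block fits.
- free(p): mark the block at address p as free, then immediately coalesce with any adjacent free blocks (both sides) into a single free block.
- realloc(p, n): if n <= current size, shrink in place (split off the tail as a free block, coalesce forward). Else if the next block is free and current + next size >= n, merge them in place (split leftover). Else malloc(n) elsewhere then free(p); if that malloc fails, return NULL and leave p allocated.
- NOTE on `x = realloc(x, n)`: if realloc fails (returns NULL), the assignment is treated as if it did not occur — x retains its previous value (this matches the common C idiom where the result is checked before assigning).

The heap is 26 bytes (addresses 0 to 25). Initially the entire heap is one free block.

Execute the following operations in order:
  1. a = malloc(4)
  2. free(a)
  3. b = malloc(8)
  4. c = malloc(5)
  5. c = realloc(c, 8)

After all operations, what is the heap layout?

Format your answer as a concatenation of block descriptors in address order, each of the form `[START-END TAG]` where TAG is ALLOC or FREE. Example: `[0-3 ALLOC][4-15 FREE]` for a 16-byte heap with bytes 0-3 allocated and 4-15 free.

Answer: [0-7 ALLOC][8-15 ALLOC][16-25 FREE]

Derivation:
Op 1: a = malloc(4) -> a = 0; heap: [0-3 ALLOC][4-25 FREE]
Op 2: free(a) -> (freed a); heap: [0-25 FREE]
Op 3: b = malloc(8) -> b = 0; heap: [0-7 ALLOC][8-25 FREE]
Op 4: c = malloc(5) -> c = 8; heap: [0-7 ALLOC][8-12 ALLOC][13-25 FREE]
Op 5: c = realloc(c, 8) -> c = 8; heap: [0-7 ALLOC][8-15 ALLOC][16-25 FREE]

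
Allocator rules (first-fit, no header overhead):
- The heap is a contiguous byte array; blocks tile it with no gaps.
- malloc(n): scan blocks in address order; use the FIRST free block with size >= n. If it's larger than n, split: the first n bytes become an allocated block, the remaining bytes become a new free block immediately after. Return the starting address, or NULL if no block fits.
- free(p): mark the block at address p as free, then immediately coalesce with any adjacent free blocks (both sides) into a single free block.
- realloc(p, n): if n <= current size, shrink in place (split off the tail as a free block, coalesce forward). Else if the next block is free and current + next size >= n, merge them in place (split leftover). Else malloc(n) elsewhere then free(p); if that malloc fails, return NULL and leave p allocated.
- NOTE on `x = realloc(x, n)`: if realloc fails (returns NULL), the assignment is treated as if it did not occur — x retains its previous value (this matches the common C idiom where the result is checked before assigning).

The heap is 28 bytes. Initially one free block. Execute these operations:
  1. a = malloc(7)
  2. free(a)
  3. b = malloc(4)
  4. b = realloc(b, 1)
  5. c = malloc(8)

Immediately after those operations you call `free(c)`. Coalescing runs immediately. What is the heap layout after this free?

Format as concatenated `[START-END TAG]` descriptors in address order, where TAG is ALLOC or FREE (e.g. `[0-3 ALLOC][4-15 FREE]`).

Answer: [0-0 ALLOC][1-27 FREE]

Derivation:
Op 1: a = malloc(7) -> a = 0; heap: [0-6 ALLOC][7-27 FREE]
Op 2: free(a) -> (freed a); heap: [0-27 FREE]
Op 3: b = malloc(4) -> b = 0; heap: [0-3 ALLOC][4-27 FREE]
Op 4: b = realloc(b, 1) -> b = 0; heap: [0-0 ALLOC][1-27 FREE]
Op 5: c = malloc(8) -> c = 1; heap: [0-0 ALLOC][1-8 ALLOC][9-27 FREE]
free(c): c = 1 -> block [1-8 ALLOC]; mark free, coalesce with adjacent free neighbors -> [0-0 ALLOC][1-27 FREE]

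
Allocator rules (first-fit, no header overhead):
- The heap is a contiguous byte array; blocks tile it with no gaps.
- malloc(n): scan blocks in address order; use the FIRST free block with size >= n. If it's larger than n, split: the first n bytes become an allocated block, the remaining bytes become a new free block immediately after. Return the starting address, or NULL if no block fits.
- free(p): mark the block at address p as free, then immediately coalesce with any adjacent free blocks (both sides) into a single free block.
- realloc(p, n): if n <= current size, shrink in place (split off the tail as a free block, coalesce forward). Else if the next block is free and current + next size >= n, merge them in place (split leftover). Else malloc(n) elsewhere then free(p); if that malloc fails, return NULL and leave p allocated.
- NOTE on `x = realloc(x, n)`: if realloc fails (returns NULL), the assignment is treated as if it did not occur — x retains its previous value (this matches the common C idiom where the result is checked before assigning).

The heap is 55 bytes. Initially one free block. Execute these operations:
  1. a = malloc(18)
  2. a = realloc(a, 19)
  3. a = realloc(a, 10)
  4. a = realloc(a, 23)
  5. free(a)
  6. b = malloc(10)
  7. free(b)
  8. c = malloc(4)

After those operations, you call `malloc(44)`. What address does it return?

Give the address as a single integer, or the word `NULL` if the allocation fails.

Op 1: a = malloc(18) -> a = 0; heap: [0-17 ALLOC][18-54 FREE]
Op 2: a = realloc(a, 19) -> a = 0; heap: [0-18 ALLOC][19-54 FREE]
Op 3: a = realloc(a, 10) -> a = 0; heap: [0-9 ALLOC][10-54 FREE]
Op 4: a = realloc(a, 23) -> a = 0; heap: [0-22 ALLOC][23-54 FREE]
Op 5: free(a) -> (freed a); heap: [0-54 FREE]
Op 6: b = malloc(10) -> b = 0; heap: [0-9 ALLOC][10-54 FREE]
Op 7: free(b) -> (freed b); heap: [0-54 FREE]
Op 8: c = malloc(4) -> c = 0; heap: [0-3 ALLOC][4-54 FREE]
malloc(44): first-fit scan over [0-3 ALLOC][4-54 FREE] -> 4

Answer: 4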